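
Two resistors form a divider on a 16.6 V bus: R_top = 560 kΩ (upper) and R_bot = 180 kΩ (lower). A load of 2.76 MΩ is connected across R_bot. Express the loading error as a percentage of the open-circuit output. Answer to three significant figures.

4.70 %

The divider's output (Thévenin) resistance is R_top‖R_bot = 136.2 kΩ.
Fractional drop under load = R_th/(R_th + R_L) = 136.2 / (136.2 + 2760) = 0.04703.
So the output falls by 4.70 %.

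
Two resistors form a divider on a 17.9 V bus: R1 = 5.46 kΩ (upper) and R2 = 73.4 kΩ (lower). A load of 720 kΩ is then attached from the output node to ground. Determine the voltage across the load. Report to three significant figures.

V_out ≈ 16.5 V

The load sits in parallel with R2: R2‖R_L = (73.4 × 720) / (73.4 + 720) = 66.61 kΩ.
V_out = 17.9 × 66.61 / (5.46 + 66.61) = 17.9 × 66.61/72.07 = 16.5 V.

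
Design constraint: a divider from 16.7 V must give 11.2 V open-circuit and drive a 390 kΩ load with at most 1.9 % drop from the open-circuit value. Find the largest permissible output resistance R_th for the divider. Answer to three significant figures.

R_th ≤ 7.55 kΩ

Loading drop = R_th/(R_th + R_L) ≤ 0.0190, so R_th ≤ R_L · ε/(1−ε) = 390 kΩ × 0.0190/0.9810 = 7.55 kΩ.
(Any R1, R2 with R2/(R1+R2) = 0.671 and R1‖R2 ≤ 7.55 kΩ will meet the spec.)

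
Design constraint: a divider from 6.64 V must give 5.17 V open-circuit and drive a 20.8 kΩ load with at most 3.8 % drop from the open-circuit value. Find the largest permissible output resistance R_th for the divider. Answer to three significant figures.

Loading drop = R_th/(R_th + R_L) ≤ 0.0380, so R_th ≤ R_L · ε/(1−ε) = 20.8 kΩ × 0.0380/0.9620 = 822 Ω.

R_th ≤ 822 Ω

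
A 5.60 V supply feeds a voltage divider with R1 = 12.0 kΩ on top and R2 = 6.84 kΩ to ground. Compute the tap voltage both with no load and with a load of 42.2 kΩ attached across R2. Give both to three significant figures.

Open-circuit: V = 5.60 × 6.84/(12.0 + 6.84) = 2.03 V.
With the load, R2 becomes R2‖R_L = 5.886 kΩ, so V = 5.60 × 5.886/17.89 = 1.84 V.

Unloaded: 2.03 V; loaded: 1.84 V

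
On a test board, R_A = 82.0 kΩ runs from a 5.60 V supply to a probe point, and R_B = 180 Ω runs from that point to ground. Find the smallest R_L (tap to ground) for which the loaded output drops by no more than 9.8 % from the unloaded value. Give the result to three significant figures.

R_L(min) ≈ 1.65 kΩ

Output resistance R_th = R_A‖R_B = (82000 × 180)/82180 = 179.6 Ω.
The fractional drop is R_th/(R_th + R_L); requiring this ≤ 0.0980 gives R_L ≥ R_th(1/0.0980 − 1) = 179.6 × 9.204 = 1.65 kΩ.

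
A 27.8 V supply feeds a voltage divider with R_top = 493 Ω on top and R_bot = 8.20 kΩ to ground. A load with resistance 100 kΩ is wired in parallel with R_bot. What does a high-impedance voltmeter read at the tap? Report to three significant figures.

V_out ≈ 26.1 V

The load sits in parallel with R_bot: R_bot‖R_L = (8200 × 100000) / (8200 + 100000) = 7579 Ω.
V_out = 27.8 × 7579 / (493 + 7579) = 27.8 × 7579/8072 = 26.1 V.
(Unloaded it would have been 26.2 V.)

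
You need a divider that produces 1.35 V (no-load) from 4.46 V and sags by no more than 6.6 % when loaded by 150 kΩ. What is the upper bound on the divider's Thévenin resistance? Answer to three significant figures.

R_th ≤ 10.6 kΩ

Loading drop = R_th/(R_th + R_L) ≤ 0.0660, so R_th ≤ R_L · ε/(1−ε) = 150 kΩ × 0.0660/0.9340 = 10.6 kΩ.
(Any R1, R2 with R2/(R1+R2) = 0.303 and R1‖R2 ≤ 10.6 kΩ will meet the spec.)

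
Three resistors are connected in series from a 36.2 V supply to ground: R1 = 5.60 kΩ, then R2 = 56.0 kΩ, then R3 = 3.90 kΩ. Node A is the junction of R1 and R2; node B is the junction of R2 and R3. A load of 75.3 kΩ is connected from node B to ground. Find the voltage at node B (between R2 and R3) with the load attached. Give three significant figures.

At node B, R3 is in parallel with the load: R3‖R_L = 3.708 kΩ.
Below node A the resistance is R2 + (R3‖R_L) = 59.71 kΩ, so V_A = 36.2 × 59.71/65.31 = 33.10 V.
Then V_B = V_A × (R3‖R_L)/(R2 + R3‖R_L) = 33.10 × 3.708/59.71 = 2.06 V.

V ≈ 2.06 V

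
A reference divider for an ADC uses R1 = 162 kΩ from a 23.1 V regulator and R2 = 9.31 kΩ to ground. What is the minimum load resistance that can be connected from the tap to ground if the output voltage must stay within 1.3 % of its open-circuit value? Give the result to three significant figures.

R_L(min) ≈ 668 kΩ

Output resistance R_th = R1‖R2 = (162 × 9.31)/171.3 = 8.804 kΩ.
The fractional drop is R_th/(R_th + R_L); requiring this ≤ 0.0130 gives R_L ≥ R_th(1/0.0130 − 1) = 8.804 × 75.92 = 668 kΩ.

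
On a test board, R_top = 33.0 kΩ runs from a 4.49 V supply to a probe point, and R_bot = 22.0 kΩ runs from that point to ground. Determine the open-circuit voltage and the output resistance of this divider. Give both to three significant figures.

V_th = 1.80 V, R_th = 13.2 kΩ

V_th is the open-circuit tap voltage: 4.49 × 22.0/(33.0 + 22.0) = 1.80 V.
With the supply zeroed, R_top and R_bot appear in parallel from the tap: R_th = R_top‖R_bot = (33.0 × 22.0)/55.00 = 13.2 kΩ.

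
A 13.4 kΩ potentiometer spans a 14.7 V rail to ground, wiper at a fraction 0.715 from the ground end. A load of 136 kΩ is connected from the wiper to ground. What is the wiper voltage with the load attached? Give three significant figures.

The wiper splits the pot into (1−α)R = 3.819 kΩ above and αR = 9.581 kΩ below.
Lower section ‖ load = 8.950 kΩ.
V_wiper = 14.7 × 8.950/(3.819 + 8.950) = 10.3 V.

V ≈ 10.3 V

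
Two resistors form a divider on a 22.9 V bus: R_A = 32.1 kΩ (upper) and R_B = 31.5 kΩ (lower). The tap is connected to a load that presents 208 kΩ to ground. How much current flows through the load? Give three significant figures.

I_L ≈ 0.0507 mA

R_B‖R_L = 27.36 kΩ; V_out = 22.9 × 27.36/59.46 = 10.54 V.
I_L = V_out / R_L = 10.54 / 208 kΩ = 0.0507 mA.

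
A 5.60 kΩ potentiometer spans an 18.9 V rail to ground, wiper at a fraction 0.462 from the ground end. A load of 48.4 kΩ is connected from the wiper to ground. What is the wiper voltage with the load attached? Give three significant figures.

The wiper splits the pot into (1−α)R = 3.013 kΩ above and αR = 2.587 kΩ below.
Lower section ‖ load = 2.456 kΩ.
V_wiper = 18.9 × 2.456/(3.013 + 2.456) = 8.49 V.

V ≈ 8.49 V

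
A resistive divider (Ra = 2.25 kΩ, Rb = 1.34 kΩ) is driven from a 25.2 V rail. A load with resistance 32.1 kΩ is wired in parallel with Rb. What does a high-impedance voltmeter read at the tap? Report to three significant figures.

V_out ≈ 9.17 V

The load sits in parallel with Rb: Rb‖R_L = (1.34 × 32.1) / (1.34 + 32.1) = 1.286 kΩ.
V_out = 25.2 × 1.286 / (2.25 + 1.286) = 25.2 × 1.286/3.536 = 9.17 V.
(Unloaded it would have been 9.41 V.)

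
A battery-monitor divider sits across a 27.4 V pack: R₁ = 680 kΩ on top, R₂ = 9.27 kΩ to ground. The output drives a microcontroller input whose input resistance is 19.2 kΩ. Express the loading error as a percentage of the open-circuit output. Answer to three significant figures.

32.3 %

Unloaded V = 27.4 × 9.27/689.3 = 0.3685 V.
Loaded: R₂‖R_L = 6.252 kΩ, giving V = 27.4 × 6.252/686.3 = 0.2496 V.
Drop = (0.3685 − 0.2496) / 0.3685 = 32.3 %.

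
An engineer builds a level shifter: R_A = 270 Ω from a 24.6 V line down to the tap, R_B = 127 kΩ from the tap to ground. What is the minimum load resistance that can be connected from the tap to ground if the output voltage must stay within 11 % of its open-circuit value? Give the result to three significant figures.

R_L(min) ≈ 2.18 kΩ

Output resistance R_th = R_A‖R_B = (270 × 127000)/127300 = 269.4 Ω.
The fractional drop is R_th/(R_th + R_L); requiring this ≤ 0.110 gives R_L ≥ R_th(1/0.110 − 1) = 269.4 × 8.091 = 2.18 kΩ.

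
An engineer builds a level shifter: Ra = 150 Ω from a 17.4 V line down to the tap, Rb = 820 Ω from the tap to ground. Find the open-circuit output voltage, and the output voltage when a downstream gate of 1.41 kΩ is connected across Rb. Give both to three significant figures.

Open-circuit: V = 17.4 × 820/(150 + 820) = 14.7 V.
With the load, Rb becomes Rb‖R_L = 518.5 Ω, so V = 17.4 × 518.5/668.5 = 13.5 V.

Unloaded: 14.7 V; loaded: 13.5 V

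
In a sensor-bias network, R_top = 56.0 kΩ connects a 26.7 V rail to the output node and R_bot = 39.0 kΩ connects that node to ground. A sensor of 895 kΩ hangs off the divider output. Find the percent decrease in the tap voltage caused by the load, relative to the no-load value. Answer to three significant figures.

The divider's output (Thévenin) resistance is R_top‖R_bot = 22.99 kΩ.
Fractional drop under load = R_th/(R_th + R_L) = 22.99 / (22.99 + 895) = 0.02504.
So the output falls by 2.50 %.

2.50 %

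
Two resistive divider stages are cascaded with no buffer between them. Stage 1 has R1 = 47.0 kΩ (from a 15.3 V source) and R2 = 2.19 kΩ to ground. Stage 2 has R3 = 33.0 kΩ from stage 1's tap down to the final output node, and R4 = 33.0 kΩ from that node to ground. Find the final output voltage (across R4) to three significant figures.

V_out ≈ 0.330 V

Stage 2 presents R3+R4 = 66.00 kΩ as a load on stage 1's tap.
Stage 1's lower leg becomes R2‖(R3+R4) = 2.120 kΩ, so V_mid = 15.3 × 2.120/49.12 = 0.6602 V.
Stage 2 is itself unloaded: V_out = V_mid × R4/(R3+R4) = 0.6602 × 33.0/66.00 = 0.330 V.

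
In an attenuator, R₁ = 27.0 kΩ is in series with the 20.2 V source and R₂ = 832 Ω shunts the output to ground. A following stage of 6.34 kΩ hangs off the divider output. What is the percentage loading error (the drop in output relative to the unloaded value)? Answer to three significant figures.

The divider's output (Thévenin) resistance is R₁‖R₂ = 807.1 Ω.
Fractional drop under load = R_th/(R_th + R_L) = 807.1 / (807.1 + 6340) = 0.1129.
So the output falls by 11.3 %.

11.3 %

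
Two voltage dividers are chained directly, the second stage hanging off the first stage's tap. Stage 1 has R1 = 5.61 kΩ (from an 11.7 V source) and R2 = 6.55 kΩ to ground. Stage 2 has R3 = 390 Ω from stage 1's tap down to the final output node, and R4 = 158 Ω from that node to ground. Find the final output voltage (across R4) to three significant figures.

Stage 2 presents R3+R4 = 548.0 Ω as a load on stage 1's tap.
Stage 1's lower leg becomes R2‖(R3+R4) = 505.7 Ω, so V_mid = 11.7 × 505.7/6116 = 0.9674 V.
Stage 2 is itself unloaded: V_out = V_mid × R4/(R3+R4) = 0.9674 × 158/548.0 = 0.279 V.

V_out ≈ 0.279 V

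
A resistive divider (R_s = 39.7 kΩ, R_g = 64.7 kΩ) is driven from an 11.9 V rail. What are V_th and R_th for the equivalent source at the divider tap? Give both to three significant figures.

V_th is the open-circuit tap voltage: 11.9 × 64.7/(39.7 + 64.7) = 7.37 V.
With the supply zeroed, R_s and R_g appear in parallel from the tap: R_th = R_s‖R_g = (39.7 × 64.7)/104.4 = 24.6 kΩ.

V_th = 7.37 V, R_th = 24.6 kΩ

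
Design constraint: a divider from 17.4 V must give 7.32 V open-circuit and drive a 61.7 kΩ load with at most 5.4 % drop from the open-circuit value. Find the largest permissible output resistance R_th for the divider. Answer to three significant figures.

R_th ≤ 3.52 kΩ

Loading drop = R_th/(R_th + R_L) ≤ 0.0540, so R_th ≤ R_L · ε/(1−ε) = 61.7 kΩ × 0.0540/0.9460 = 3.52 kΩ.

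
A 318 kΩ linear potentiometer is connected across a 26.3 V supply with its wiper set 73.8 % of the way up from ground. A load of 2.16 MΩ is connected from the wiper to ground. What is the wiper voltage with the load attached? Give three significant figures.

The wiper splits the pot into (1−α)R = 83.32 kΩ above and αR = 234.7 kΩ below.
Lower section ‖ load = 211.7 kΩ.
V_wiper = 26.3 × 211.7/(83.32 + 211.7) = 18.9 V.

V ≈ 18.9 V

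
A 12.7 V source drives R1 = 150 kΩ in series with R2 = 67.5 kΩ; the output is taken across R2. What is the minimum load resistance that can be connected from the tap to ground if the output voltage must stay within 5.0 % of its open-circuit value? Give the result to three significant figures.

R_L(min) ≈ 884 kΩ

Output resistance R_th = R1‖R2 = (150 × 67.5)/217.5 = 46.55 kΩ.
The fractional drop is R_th/(R_th + R_L); requiring this ≤ 0.0500 gives R_L ≥ R_th(1/0.0500 − 1) = 46.55 × 19.00 = 884 kΩ.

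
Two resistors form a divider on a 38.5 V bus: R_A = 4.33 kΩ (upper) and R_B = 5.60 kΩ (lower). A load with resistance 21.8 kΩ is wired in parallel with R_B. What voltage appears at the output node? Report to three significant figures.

V_out ≈ 19.5 V

The load sits in parallel with R_B: R_B‖R_L = (5.60 × 21.8) / (5.60 + 21.8) = 4.455 kΩ.
V_out = 38.5 × 4.455 / (4.33 + 4.455) = 38.5 × 4.455/8.785 = 19.5 V.
(Unloaded it would have been 21.7 V.)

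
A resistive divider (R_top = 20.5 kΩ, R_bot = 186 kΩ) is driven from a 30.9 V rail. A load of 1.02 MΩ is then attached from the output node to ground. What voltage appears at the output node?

V_out ≈ 27.3 V

The load sits in parallel with R_bot: R_bot‖R_L = (186 × 1020) / (186 + 1020) = 157.3 kΩ.
V_out = 30.9 × 157.3 / (20.5 + 157.3) = 30.9 × 157.3/177.8 = 27.3 V.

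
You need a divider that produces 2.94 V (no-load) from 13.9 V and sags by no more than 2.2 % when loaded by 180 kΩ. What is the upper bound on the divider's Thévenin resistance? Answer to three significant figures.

R_th ≤ 4.05 kΩ

Loading drop = R_th/(R_th + R_L) ≤ 0.0220, so R_th ≤ R_L · ε/(1−ε) = 180 kΩ × 0.0220/0.9780 = 4.05 kΩ.
(Any R1, R2 with R2/(R1+R2) = 0.212 and R1‖R2 ≤ 4.05 kΩ will meet the spec.)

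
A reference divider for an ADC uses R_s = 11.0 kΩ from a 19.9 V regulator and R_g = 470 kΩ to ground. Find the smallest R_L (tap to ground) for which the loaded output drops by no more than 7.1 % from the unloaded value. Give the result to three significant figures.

R_L(min) ≈ 141 kΩ

Output resistance R_th = R_s‖R_g = (11.0 × 470)/481.0 = 10.75 kΩ.
The fractional drop is R_th/(R_th + R_L); requiring this ≤ 0.0710 gives R_L ≥ R_th(1/0.0710 − 1) = 10.75 × 13.08 = 141 kΩ.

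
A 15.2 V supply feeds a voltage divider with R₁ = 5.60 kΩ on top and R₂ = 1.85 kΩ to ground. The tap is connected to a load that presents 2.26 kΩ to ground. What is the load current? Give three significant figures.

I_L ≈ 1.03 mA

R₂‖R_L = 1.017 kΩ; V_out = 15.2 × 1.017/6.617 = 2.337 V.
I_L = V_out / R_L = 2.337 / 2.26 kΩ = 1.03 mA.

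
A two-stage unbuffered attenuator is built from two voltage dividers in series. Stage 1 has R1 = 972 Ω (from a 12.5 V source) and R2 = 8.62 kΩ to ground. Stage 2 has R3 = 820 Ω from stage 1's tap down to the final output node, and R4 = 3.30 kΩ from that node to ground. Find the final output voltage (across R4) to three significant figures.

V_out ≈ 7.42 V

Stage 2 presents R3+R4 = 4120 Ω as a load on stage 1's tap.
Stage 1's lower leg becomes R2‖(R3+R4) = 2788 Ω, so V_mid = 12.5 × 2788/3760 = 9.268 V.
Stage 2 is itself unloaded: V_out = V_mid × R4/(R3+R4) = 9.268 × 3300/4120 = 7.42 V.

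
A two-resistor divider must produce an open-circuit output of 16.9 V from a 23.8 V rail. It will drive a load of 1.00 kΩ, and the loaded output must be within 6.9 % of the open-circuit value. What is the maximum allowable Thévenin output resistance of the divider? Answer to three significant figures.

R_th ≤ 74.1 Ω

Loading drop = R_th/(R_th + R_L) ≤ 0.0690, so R_th ≤ R_L · ε/(1−ε) = 1.00 kΩ × 0.0690/0.9310 = 74.1 Ω.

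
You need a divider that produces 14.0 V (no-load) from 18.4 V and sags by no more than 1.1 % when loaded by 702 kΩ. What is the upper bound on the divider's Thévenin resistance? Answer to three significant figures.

R_th ≤ 7.81 kΩ

Loading drop = R_th/(R_th + R_L) ≤ 0.0110, so R_th ≤ R_L · ε/(1−ε) = 702 kΩ × 0.0110/0.9890 = 7.81 kΩ.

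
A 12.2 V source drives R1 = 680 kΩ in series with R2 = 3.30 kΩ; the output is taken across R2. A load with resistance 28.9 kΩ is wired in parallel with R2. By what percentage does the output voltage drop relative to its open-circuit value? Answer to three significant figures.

10.2 %

The divider's output (Thévenin) resistance is R1‖R2 = 3.284 kΩ.
Fractional drop under load = R_th/(R_th + R_L) = 3.284 / (3.284 + 28.9) = 0.1020.
So the output falls by 10.2 %.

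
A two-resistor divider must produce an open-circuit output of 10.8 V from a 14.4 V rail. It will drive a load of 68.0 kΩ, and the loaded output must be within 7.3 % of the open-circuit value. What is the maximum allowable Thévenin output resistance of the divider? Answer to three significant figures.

R_th ≤ 5.35 kΩ

Loading drop = R_th/(R_th + R_L) ≤ 0.0730, so R_th ≤ R_L · ε/(1−ε) = 68.0 kΩ × 0.0730/0.9270 = 5.35 kΩ.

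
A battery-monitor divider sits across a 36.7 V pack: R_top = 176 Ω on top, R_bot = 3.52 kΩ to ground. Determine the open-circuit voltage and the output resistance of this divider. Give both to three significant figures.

V_th is the open-circuit tap voltage: 36.7 × 3520/(176 + 3520) = 35.0 V.
With the supply zeroed, R_top and R_bot appear in parallel from the tap: R_th = R_top‖R_bot = (176 × 3520)/3696 = 168 Ω.

V_th = 35.0 V, R_th = 168 Ω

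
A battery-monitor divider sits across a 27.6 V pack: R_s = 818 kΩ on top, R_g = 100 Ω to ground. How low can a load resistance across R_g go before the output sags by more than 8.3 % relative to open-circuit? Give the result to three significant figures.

R_L(min) ≈ 1.10 kΩ

Output resistance R_th = R_s‖R_g = (818000 × 100)/818100 = 99.99 Ω.
The fractional drop is R_th/(R_th + R_L); requiring this ≤ 0.0830 gives R_L ≥ R_th(1/0.0830 − 1) = 99.99 × 11.05 = 1.10 kΩ.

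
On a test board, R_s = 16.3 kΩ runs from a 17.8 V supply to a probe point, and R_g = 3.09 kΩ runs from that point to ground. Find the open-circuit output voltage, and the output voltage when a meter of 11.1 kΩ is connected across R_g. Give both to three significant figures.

Open-circuit: V = 17.8 × 3.09/(16.3 + 3.09) = 2.84 V.
With the load, R_g becomes R_g‖R_L = 2.417 kΩ, so V = 17.8 × 2.417/18.72 = 2.30 V.

Unloaded: 2.84 V; loaded: 2.30 V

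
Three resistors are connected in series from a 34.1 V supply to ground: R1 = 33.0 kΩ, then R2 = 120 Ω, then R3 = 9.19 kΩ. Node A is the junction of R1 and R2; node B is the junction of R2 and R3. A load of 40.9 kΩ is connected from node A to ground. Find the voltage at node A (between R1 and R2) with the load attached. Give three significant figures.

Below node A the series string R2+R3 = 9310 Ω sits in parallel with the 40900 Ω load: 7584 Ω.
V_A = 34.1 × 7584/(33000 + 7584) = 6.37 V.

V ≈ 6.37 V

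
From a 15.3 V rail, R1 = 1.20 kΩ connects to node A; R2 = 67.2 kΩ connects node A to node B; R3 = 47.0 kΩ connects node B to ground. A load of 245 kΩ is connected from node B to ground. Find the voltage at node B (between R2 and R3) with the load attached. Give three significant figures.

At node B, R3 is in parallel with the load: R3‖R_L = 39.43 kΩ.
Below node A the resistance is R2 + (R3‖R_L) = 106.6 kΩ, so V_A = 15.3 × 106.6/107.8 = 15.13 V.
Then V_B = V_A × (R3‖R_L)/(R2 + R3‖R_L) = 15.13 × 39.43/106.6 = 5.60 V.

V ≈ 5.60 V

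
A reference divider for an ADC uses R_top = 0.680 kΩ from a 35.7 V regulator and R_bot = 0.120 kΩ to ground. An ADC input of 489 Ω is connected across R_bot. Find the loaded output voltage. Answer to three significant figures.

V_out ≈ 4.43 V

The load sits in parallel with R_bot: R_bot‖R_L = (120 × 489) / (120 + 489) = 96.35 Ω.
V_out = 35.7 × 96.35 / (680 + 96.35) = 35.7 × 96.35/776.4 = 4.43 V.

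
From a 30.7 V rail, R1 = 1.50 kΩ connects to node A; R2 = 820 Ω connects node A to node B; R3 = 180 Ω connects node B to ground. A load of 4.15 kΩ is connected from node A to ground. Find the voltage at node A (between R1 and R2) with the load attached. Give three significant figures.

Below node A the series string R2+R3 = 1000 Ω sits in parallel with the 4150 Ω load: 805.8 Ω.
V_A = 30.7 × 805.8/(1500 + 805.8) = 10.7 V.

V ≈ 10.7 V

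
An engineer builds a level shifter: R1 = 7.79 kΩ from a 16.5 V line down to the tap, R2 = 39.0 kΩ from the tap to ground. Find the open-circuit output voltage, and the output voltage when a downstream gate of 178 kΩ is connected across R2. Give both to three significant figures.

Open-circuit: V = 16.5 × 39.0/(7.79 + 39.0) = 13.8 V.
With the load, R2 becomes R2‖R_L = 31.99 kΩ, so V = 16.5 × 31.99/39.78 = 13.3 V.

Unloaded: 13.8 V; loaded: 13.3 V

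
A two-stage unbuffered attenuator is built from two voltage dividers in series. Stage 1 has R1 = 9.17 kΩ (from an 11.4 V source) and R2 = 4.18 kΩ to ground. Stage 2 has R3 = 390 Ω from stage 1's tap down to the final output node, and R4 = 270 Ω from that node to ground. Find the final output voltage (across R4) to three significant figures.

V_out ≈ 0.273 V

Stage 2 presents R3+R4 = 660.0 Ω as a load on stage 1's tap.
Stage 1's lower leg becomes R2‖(R3+R4) = 570.0 Ω, so V_mid = 11.4 × 570.0/9740 = 0.6671 V.
Stage 2 is itself unloaded: V_out = V_mid × R4/(R3+R4) = 0.6671 × 270/660.0 = 0.273 V.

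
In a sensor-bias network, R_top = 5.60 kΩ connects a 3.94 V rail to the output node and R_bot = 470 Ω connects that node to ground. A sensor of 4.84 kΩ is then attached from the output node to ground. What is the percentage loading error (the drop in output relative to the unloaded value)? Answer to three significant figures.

8.22 %

The divider's output (Thévenin) resistance is R_top‖R_bot = 433.6 Ω.
Fractional drop under load = R_th/(R_th + R_L) = 433.6 / (433.6 + 4840) = 0.08222.
So the output falls by 8.22 %.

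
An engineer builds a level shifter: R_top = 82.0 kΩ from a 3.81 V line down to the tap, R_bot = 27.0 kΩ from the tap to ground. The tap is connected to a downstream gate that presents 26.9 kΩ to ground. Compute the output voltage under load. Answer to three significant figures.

V_out ≈ 0.538 V

The load sits in parallel with R_bot: R_bot‖R_L = (27.0 × 26.9) / (27.0 + 26.9) = 13.47 kΩ.
V_out = 3.81 × 13.47 / (82.0 + 13.47) = 3.81 × 13.47/95.47 = 0.538 V.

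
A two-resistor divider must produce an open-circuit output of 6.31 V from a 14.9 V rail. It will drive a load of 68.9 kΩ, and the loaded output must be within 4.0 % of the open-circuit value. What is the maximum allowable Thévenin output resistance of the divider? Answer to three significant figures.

Loading drop = R_th/(R_th + R_L) ≤ 0.0400, so R_th ≤ R_L · ε/(1−ε) = 68.9 kΩ × 0.0400/0.9600 = 2.87 kΩ.

R_th ≤ 2.87 kΩ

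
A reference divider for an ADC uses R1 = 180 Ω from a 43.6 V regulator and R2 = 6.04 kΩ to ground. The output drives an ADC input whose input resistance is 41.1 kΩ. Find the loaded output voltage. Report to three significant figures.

The load sits in parallel with R2: R2‖R_L = (6040 × 41100) / (6040 + 41100) = 5266 Ω.
V_out = 43.6 × 5266 / (180 + 5266) = 43.6 × 5266/5446 = 42.2 V.
(Unloaded it would have been 42.3 V.)

V_out ≈ 42.2 V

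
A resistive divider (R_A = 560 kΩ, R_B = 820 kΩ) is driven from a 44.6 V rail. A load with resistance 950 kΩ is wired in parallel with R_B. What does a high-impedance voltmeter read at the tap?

The load sits in parallel with R_B: R_B‖R_L = (820 × 950) / (820 + 950) = 440.1 kΩ.
V_out = 44.6 × 440.1 / (560 + 440.1) = 44.6 × 440.1/1000 = 19.6 V.
(Unloaded it would have been 26.5 V.)

V_out ≈ 19.6 V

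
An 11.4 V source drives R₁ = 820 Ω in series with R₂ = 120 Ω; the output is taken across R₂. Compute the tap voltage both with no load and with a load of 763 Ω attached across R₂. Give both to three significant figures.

Open-circuit: V = 11.4 × 120/(820 + 120) = 1.46 V.
With the load, R₂ becomes R₂‖R_L = 103.7 Ω, so V = 11.4 × 103.7/923.7 = 1.28 V.

Unloaded: 1.46 V; loaded: 1.28 V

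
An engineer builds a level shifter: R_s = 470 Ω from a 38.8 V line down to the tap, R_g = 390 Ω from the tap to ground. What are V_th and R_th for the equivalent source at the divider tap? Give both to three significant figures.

V_th = 17.6 V, R_th = 213 Ω

V_th is the open-circuit tap voltage: 38.8 × 390/(470 + 390) = 17.6 V.
With the supply zeroed, R_s and R_g appear in parallel from the tap: R_th = R_s‖R_g = (470 × 390)/860.0 = 213 Ω.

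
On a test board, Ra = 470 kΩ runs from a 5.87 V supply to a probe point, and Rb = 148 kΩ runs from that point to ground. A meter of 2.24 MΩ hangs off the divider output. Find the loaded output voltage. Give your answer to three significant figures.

The load sits in parallel with Rb: Rb‖R_L = (148 × 2240) / (148 + 2240) = 138.8 kΩ.
V_out = 5.87 × 138.8 / (470 + 138.8) = 5.87 × 138.8/608.8 = 1.34 V.

V_out ≈ 1.34 V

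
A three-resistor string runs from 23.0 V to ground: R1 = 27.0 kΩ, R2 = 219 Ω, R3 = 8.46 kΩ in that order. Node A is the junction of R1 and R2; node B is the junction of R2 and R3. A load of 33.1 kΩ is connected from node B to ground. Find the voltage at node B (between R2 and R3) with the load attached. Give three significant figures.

At node B, R3 is in parallel with the load: R3‖R_L = 6738 Ω.
Below node A the resistance is R2 + (R3‖R_L) = 6957 Ω, so V_A = 23.0 × 6957/33960 = 4.712 V.
Then V_B = V_A × (R3‖R_L)/(R2 + R3‖R_L) = 4.712 × 6738/6957 = 4.56 V.

V ≈ 4.56 V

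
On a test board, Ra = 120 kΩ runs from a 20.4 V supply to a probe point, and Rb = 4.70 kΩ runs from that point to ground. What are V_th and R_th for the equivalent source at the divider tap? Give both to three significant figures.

V_th is the open-circuit tap voltage: 20.4 × 4.70/(120 + 4.70) = 0.769 V.
With the supply zeroed, Ra and Rb appear in parallel from the tap: R_th = Ra‖Rb = (120 × 4.70)/124.7 = 4.52 kΩ.

V_th = 0.769 V, R_th = 4.52 kΩ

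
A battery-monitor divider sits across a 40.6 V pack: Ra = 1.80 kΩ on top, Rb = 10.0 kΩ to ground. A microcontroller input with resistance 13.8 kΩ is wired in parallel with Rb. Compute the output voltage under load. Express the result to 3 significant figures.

The load sits in parallel with Rb: Rb‖R_L = (10.0 × 13.8) / (10.0 + 13.8) = 5.798 kΩ.
V_out = 40.6 × 5.798 / (1.80 + 5.798) = 40.6 × 5.798/7.598 = 31.0 V.

V_out ≈ 31.0 V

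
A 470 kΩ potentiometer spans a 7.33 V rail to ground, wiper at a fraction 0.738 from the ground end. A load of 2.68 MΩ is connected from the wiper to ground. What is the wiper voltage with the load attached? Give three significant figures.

V ≈ 5.23 V

The wiper splits the pot into (1−α)R = 123.1 kΩ above and αR = 346.9 kΩ below.
Lower section ‖ load = 307.1 kΩ.
V_wiper = 7.33 × 307.1/(123.1 + 307.1) = 5.23 V.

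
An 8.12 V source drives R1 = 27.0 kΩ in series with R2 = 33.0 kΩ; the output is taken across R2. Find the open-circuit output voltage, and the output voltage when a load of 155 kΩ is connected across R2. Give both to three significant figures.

Unloaded: 4.47 V; loaded: 4.08 V

Open-circuit: V = 8.12 × 33.0/(27.0 + 33.0) = 4.47 V.
With the load, R2 becomes R2‖R_L = 27.21 kΩ, so V = 8.12 × 27.21/54.21 = 4.08 V.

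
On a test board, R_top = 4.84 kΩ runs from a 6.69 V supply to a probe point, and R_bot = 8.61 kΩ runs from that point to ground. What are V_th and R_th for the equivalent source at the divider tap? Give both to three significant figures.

V_th = 4.28 V, R_th = 3.10 kΩ

V_th is the open-circuit tap voltage: 6.69 × 8.61/(4.84 + 8.61) = 4.28 V.
With the supply zeroed, R_top and R_bot appear in parallel from the tap: R_th = R_top‖R_bot = (4.84 × 8.61)/13.45 = 3.10 kΩ.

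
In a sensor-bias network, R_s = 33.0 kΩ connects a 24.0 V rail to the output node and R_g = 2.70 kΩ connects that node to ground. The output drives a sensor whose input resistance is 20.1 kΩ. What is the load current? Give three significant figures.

R_g‖R_L = 2.380 kΩ; V_out = 24.0 × 2.380/35.38 = 1.615 V.
I_L = V_out / R_L = 1.615 / 20.1 kΩ = 0.0803 mA.

I_L ≈ 0.0803 mA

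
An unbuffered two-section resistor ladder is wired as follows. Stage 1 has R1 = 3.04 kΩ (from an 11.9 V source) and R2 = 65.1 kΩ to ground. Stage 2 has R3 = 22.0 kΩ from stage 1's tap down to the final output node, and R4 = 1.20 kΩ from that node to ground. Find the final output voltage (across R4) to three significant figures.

Stage 2 presents R3+R4 = 23.20 kΩ as a load on stage 1's tap.
Stage 1's lower leg becomes R2‖(R3+R4) = 17.10 kΩ, so V_mid = 11.9 × 17.10/20.14 = 10.10 V.
Stage 2 is itself unloaded: V_out = V_mid × R4/(R3+R4) = 10.10 × 1.20/23.20 = 0.523 V.

V_out ≈ 0.523 V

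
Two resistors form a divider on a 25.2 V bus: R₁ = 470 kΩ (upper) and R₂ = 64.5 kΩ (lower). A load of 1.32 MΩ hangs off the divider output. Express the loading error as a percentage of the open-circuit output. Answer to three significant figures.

The divider's output (Thévenin) resistance is R₁‖R₂ = 56.72 kΩ.
Fractional drop under load = R_th/(R_th + R_L) = 56.72 / (56.72 + 1320) = 0.04120.
So the output falls by 4.12 %.

4.12 %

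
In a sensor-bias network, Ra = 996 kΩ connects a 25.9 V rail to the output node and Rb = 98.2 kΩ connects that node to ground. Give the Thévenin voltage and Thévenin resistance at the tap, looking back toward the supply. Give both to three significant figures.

V_th is the open-circuit tap voltage: 25.9 × 98.2/(996 + 98.2) = 2.32 V.
With the supply zeroed, Ra and Rb appear in parallel from the tap: R_th = Ra‖Rb = (996 × 98.2)/1094 = 89.4 kΩ.

V_th = 2.32 V, R_th = 89.4 kΩ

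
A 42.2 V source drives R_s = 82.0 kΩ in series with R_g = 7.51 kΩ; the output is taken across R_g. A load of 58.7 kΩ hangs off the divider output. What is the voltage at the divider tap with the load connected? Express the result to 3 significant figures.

The load sits in parallel with R_g: R_g‖R_L = (7.51 × 58.7) / (7.51 + 58.7) = 6.658 kΩ.
V_out = 42.2 × 6.658 / (82.0 + 6.658) = 42.2 × 6.658/88.66 = 3.17 V.

V_out ≈ 3.17 V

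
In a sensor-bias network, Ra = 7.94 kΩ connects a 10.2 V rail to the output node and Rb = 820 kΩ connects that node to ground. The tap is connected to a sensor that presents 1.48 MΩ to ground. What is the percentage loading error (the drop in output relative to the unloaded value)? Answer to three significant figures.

0.529 %

The divider's output (Thévenin) resistance is Ra‖Rb = 7.864 kΩ.
Fractional drop under load = R_th/(R_th + R_L) = 7.864 / (7.864 + 1480) = 0.005285.
So the output falls by 0.529 %.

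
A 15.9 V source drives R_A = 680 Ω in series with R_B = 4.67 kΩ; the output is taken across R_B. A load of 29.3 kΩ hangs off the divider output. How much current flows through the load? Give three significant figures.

I_L ≈ 0.464 mA

R_B‖R_L = 4028 Ω; V_out = 15.9 × 4028/4708 = 13.60 V.
I_L = V_out / R_L = 13.60 / 29.3 kΩ = 0.464 mA.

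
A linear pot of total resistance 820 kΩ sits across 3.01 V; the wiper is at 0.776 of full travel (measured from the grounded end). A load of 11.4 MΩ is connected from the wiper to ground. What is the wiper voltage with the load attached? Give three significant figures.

V ≈ 2.31 V

The wiper splits the pot into (1−α)R = 183.7 kΩ above and αR = 636.3 kΩ below.
Lower section ‖ load = 602.7 kΩ.
V_wiper = 3.01 × 602.7/(183.7 + 602.7) = 2.31 V.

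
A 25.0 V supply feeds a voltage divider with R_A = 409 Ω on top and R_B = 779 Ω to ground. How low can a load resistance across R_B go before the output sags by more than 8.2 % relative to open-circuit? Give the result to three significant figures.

Output resistance R_th = R_A‖R_B = (409 × 779)/1188 = 268.2 Ω.
The fractional drop is R_th/(R_th + R_L); requiring this ≤ 0.0820 gives R_L ≥ R_th(1/0.0820 − 1) = 268.2 × 11.20 = 3.00 kΩ.

R_L(min) ≈ 3.00 kΩ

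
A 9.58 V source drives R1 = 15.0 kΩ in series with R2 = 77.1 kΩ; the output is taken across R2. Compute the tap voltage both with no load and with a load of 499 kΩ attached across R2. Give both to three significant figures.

Unloaded: 8.02 V; loaded: 7.82 V

Open-circuit: V = 9.58 × 77.1/(15.0 + 77.1) = 8.02 V.
With the load, R2 becomes R2‖R_L = 66.78 kΩ, so V = 9.58 × 66.78/81.78 = 7.82 V.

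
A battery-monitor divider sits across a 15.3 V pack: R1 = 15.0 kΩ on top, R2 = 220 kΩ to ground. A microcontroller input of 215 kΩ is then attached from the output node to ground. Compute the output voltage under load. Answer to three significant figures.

The load sits in parallel with R2: R2‖R_L = (220 × 215) / (220 + 215) = 108.7 kΩ.
V_out = 15.3 × 108.7 / (15.0 + 108.7) = 15.3 × 108.7/123.7 = 13.4 V.
(Unloaded it would have been 14.3 V.)

V_out ≈ 13.4 V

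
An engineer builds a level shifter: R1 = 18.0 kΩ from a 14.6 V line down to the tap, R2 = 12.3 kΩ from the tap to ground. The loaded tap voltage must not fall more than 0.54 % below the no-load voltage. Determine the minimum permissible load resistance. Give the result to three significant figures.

Output resistance R_th = R1‖R2 = (18.0 × 12.3)/30.30 = 7.307 kΩ.
The fractional drop is R_th/(R_th + R_L); requiring this ≤ 0.00540 gives R_L ≥ R_th(1/0.00540 − 1) = 7.307 × 184.2 = 1.35 MΩ.

R_L(min) ≈ 1.35 MΩ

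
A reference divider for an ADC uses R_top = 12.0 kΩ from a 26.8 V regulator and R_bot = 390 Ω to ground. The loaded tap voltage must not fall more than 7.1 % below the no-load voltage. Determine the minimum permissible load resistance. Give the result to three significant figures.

R_L(min) ≈ 4.94 kΩ

Output resistance R_th = R_top‖R_bot = (12000 × 390)/12390 = 377.7 Ω.
The fractional drop is R_th/(R_th + R_L); requiring this ≤ 0.0710 gives R_L ≥ R_th(1/0.0710 − 1) = 377.7 × 13.08 = 4.94 kΩ.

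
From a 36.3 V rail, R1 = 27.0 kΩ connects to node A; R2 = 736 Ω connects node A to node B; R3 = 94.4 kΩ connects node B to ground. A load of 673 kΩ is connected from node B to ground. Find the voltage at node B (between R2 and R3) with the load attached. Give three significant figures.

V ≈ 27.2 V

At node B, R3 is in parallel with the load: R3‖R_L = 82790 Ω.
Below node A the resistance is R2 + (R3‖R_L) = 83520 Ω, so V_A = 36.3 × 83520/110500 = 27.43 V.
Then V_B = V_A × (R3‖R_L)/(R2 + R3‖R_L) = 27.43 × 82790/83520 = 27.2 V.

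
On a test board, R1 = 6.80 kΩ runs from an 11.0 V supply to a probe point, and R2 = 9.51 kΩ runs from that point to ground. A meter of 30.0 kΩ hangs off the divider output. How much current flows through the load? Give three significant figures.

R2‖R_L = 7.221 kΩ; V_out = 11.0 × 7.221/14.02 = 5.665 V.
I_L = V_out / R_L = 5.665 / 30.0 kΩ = 0.189 mA.

I_L ≈ 0.189 mA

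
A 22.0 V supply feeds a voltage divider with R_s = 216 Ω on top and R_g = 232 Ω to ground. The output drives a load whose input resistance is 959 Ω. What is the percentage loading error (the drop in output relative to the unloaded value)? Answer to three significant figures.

Unloaded V = 22.0 × 232/448.0 = 11.393 V.
Loaded: R_g‖R_L = 186.8 Ω, giving V = 22.0 × 186.8/402.8 = 10.203 V.
Drop = (11.393 − 10.203) / 11.393 = 10.4 %.

10.4 %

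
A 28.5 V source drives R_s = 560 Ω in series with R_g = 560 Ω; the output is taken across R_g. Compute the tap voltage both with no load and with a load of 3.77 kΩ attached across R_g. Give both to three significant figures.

Open-circuit: V = 28.5 × 560/(560 + 560) = 14.2 V.
With the load, R_g becomes R_g‖R_L = 487.6 Ω, so V = 28.5 × 487.6/1048 = 13.3 V.

Unloaded: 14.2 V; loaded: 13.3 V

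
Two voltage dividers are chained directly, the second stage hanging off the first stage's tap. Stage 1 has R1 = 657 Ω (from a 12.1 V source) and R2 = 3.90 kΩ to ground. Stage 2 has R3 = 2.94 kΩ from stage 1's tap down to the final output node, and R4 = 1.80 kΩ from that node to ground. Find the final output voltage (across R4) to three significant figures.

Stage 2 presents R3+R4 = 4740 Ω as a load on stage 1's tap.
Stage 1's lower leg becomes R2‖(R3+R4) = 2140 Ω, so V_mid = 12.1 × 2140/2797 = 9.257 V.
Stage 2 is itself unloaded: V_out = V_mid × R4/(R3+R4) = 9.257 × 1800/4740 = 3.52 V.

V_out ≈ 3.52 V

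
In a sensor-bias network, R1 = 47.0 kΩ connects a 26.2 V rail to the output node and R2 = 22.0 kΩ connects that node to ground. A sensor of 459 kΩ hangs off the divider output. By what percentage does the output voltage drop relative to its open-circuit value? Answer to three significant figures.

3.16 %

The divider's output (Thévenin) resistance is R1‖R2 = 14.99 kΩ.
Fractional drop under load = R_th/(R_th + R_L) = 14.99 / (14.99 + 459) = 0.03162.
So the output falls by 3.16 %.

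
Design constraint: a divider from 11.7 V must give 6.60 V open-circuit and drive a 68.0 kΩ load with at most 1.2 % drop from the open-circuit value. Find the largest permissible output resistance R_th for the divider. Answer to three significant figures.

R_th ≤ 826 Ω

Loading drop = R_th/(R_th + R_L) ≤ 0.0120, so R_th ≤ R_L · ε/(1−ε) = 68.0 kΩ × 0.0120/0.9880 = 826 Ω.
(Any R1, R2 with R2/(R1+R2) = 0.564 and R1‖R2 ≤ 826 Ω will meet the spec.)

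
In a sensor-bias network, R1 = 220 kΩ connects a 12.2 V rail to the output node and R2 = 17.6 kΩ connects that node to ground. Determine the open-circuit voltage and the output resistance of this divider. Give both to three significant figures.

V_th = 0.904 V, R_th = 16.3 kΩ

V_th is the open-circuit tap voltage: 12.2 × 17.6/(220 + 17.6) = 0.904 V.
With the supply zeroed, R1 and R2 appear in parallel from the tap: R_th = R1‖R2 = (220 × 17.6)/237.6 = 16.3 kΩ.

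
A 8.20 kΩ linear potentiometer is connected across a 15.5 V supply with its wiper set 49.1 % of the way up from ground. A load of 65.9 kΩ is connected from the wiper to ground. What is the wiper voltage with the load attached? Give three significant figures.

V ≈ 7.38 V

The wiper splits the pot into (1−α)R = 4.174 kΩ above and αR = 4.026 kΩ below.
Lower section ‖ load = 3.794 kΩ.
V_wiper = 15.5 × 3.794/(4.174 + 3.794) = 7.38 V.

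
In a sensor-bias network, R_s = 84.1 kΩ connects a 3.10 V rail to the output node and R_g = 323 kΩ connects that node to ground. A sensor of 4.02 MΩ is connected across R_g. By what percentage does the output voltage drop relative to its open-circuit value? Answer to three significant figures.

The divider's output (Thévenin) resistance is R_s‖R_g = 66.73 kΩ.
Fractional drop under load = R_th/(R_th + R_L) = 66.73 / (66.73 + 4020) = 0.01633.
So the output falls by 1.63 %.

1.63 %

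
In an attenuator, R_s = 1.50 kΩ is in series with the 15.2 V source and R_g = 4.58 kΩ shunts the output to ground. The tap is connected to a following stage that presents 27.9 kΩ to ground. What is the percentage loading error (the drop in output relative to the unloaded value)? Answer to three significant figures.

3.89 %

The divider's output (Thévenin) resistance is R_s‖R_g = 1.130 kΩ.
Fractional drop under load = R_th/(R_th + R_L) = 1.130 / (1.130 + 27.9) = 0.03892.
So the output falls by 3.89 %.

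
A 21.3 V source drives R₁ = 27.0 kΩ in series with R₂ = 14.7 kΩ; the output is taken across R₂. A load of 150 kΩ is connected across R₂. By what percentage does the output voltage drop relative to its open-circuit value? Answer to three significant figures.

5.97 %

The divider's output (Thévenin) resistance is R₁‖R₂ = 9.518 kΩ.
Fractional drop under load = R_th/(R_th + R_L) = 9.518 / (9.518 + 150) = 0.05967.
So the output falls by 5.97 %.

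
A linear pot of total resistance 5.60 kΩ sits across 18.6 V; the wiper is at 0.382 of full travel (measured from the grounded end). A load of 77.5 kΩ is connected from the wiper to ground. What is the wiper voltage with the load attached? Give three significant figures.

The wiper splits the pot into (1−α)R = 3.461 kΩ above and αR = 2.139 kΩ below.
Lower section ‖ load = 2.082 kΩ.
V_wiper = 18.6 × 2.082/(3.461 + 2.082) = 6.99 V.

V ≈ 6.99 V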